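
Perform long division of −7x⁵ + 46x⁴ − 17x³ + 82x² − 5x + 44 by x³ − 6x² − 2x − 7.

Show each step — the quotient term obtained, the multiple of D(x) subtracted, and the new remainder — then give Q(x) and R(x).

Step 1: lead(−7x⁵ + 46x⁴ − 17x³ + 82x² − 5x + 44) ÷ lead(D) = −7x⁵ ÷ x³ = −7x². Subtract (−7x²)·D = −7x⁵ + 42x⁴ + 14x³ + 49x². Remainder: 4x⁴ − 31x³ + 33x² − 5x + 44.
Step 2: lead(4x⁴ − 31x³ + 33x² − 5x + 44) ÷ lead(D) = 4x⁴ ÷ x³ = 4x. Subtract (4x)·D = 4x⁴ − 24x³ − 8x² − 28x. Remainder: −7x³ + 41x² + 23x + 44.
Step 3: lead(−7x³ + 41x² + 23x + 44) ÷ lead(D) = −7x³ ÷ x³ = −7. Subtract (−7)·D = −7x³ + 42x² + 14x + 49. Remainder: −x² + 9x − 5.

Q(x) = −7x² + 4x − 7; R(x) = −x² + 9x − 5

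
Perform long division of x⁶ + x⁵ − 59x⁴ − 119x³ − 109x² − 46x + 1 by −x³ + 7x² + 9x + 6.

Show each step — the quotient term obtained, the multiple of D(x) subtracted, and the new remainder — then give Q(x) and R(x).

Step 1: lead(x⁶ + x⁵ − 59x⁴ − 119x³ − 109x² − 46x + 1) ÷ lead(D) = x⁶ ÷ −x³ = −x³. Subtract (−x³)·D = x⁶ − 7x⁵ − 9x⁴ − 6x³. Remainder: 8x⁵ − 50x⁴ − 113x³ − 109x² − 46x + 1.
Step 2: lead(8x⁵ − 50x⁴ − 113x³ − 109x² − 46x + 1) ÷ lead(D) = 8x⁵ ÷ −x³ = −8x². Subtract (−8x²)·D = 8x⁵ − 56x⁴ − 72x³ − 48x². Remainder: 6x⁴ − 41x³ − 61x² − 46x + 1.
Step 3: lead(6x⁴ − 41x³ − 61x² − 46x + 1) ÷ lead(D) = 6x⁴ ÷ −x³ = −6x. Subtract (−6x)·D = 6x⁴ − 42x³ − 54x² − 36x. Remainder: x³ − 7x² − 10x + 1.
Step 4: lead(x³ − 7x² − 10x + 1) ÷ lead(D) = x³ ÷ −x³ = −1. Subtract (−1)·D = x³ − 7x² − 9x − 6. Remainder: −x + 7.

Q(x) = −x³ − 8x² − 6x − 1; R(x) = −x + 7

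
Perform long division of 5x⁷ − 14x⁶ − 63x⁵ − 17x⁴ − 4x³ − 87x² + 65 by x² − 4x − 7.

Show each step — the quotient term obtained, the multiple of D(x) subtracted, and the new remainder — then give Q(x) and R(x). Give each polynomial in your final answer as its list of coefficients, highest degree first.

Step 1: lead(5x⁷ − 14x⁶ − 63x⁵ − 17x⁴ − 4x³ − 87x² + 65) ÷ lead(D) = 5x⁷ ÷ x² = 5x⁵. Subtract (5x⁵)·D = 5x⁷ − 20x⁶ − 35x⁵. Remainder: 6x⁶ − 28x⁵ − 17x⁴ − 4x³ − 87x² + 65.
Step 2: lead(6x⁶ − 28x⁵ − 17x⁴ − 4x³ − 87x² + 65) ÷ lead(D) = 6x⁶ ÷ x² = 6x⁴. Subtract (6x⁴)·D = 6x⁶ − 24x⁵ − 42x⁴. Remainder: −4x⁵ + 25x⁴ − 4x³ − 87x² + 65.
Step 3: lead(−4x⁵ + 25x⁴ − 4x³ − 87x² + 65) ÷ lead(D) = −4x⁵ ÷ x² = −4x³. Subtract (−4x³)·D = −4x⁵ + 16x⁴ + 28x³. Remainder: 9x⁴ − 32x³ − 87x² + 65.
Step 4: lead(9x⁴ − 32x³ − 87x² + 65) ÷ lead(D) = 9x⁴ ÷ x² = 9x². Subtract (9x²)·D = 9x⁴ − 36x³ − 63x². Remainder: 4x³ − 24x² + 65.
Step 5: lead(4x³ − 24x² + 65) ÷ lead(D) = 4x³ ÷ x² = 4x. Subtract (4x)·D = 4x³ − 16x² − 28x. Remainder: −8x² + 28x + 65.
Step 6: lead(−8x² + 28x + 65) ÷ lead(D) = −8x² ÷ x² = −8. Subtract (−8)·D = −8x² + 32x + 56. Remainder: −4x + 9.

Q = [5, 6, -4, 9, 4, -8]; R = [-4, 9]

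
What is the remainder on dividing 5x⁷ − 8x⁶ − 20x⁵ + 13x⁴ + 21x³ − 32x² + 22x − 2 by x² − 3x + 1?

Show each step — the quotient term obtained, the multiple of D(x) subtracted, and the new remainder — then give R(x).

R(x) = 3

Step 1: lead(5x⁷ − 8x⁶ − 20x⁵ + 13x⁴ + 21x³ − 32x² + 22x − 2) ÷ lead(D) = 5x⁷ ÷ x² = 5x⁵. Subtract (5x⁵)·D = 5x⁷ − 15x⁶ + 5x⁵. Remainder: 7x⁶ − 25x⁵ + 13x⁴ + 21x³ − 32x² + 22x − 2.
Step 2: lead(7x⁶ − 25x⁵ + 13x⁴ + 21x³ − 32x² + 22x − 2) ÷ lead(D) = 7x⁶ ÷ x² = 7x⁴. Subtract (7x⁴)·D = 7x⁶ − 21x⁵ + 7x⁴. Remainder: −4x⁵ + 6x⁴ + 21x³ − 32x² + 22x − 2.
Step 3: lead(−4x⁵ + 6x⁴ + 21x³ − 32x² + 22x − 2) ÷ lead(D) = −4x⁵ ÷ x² = −4x³. Subtract (−4x³)·D = −4x⁵ + 12x⁴ − 4x³. Remainder: −6x⁴ + 25x³ − 32x² + 22x − 2.
Step 4: lead(−6x⁴ + 25x³ − 32x² + 22x − 2) ÷ lead(D) = −6x⁴ ÷ x² = −6x². Subtract (−6x²)·D = −6x⁴ + 18x³ − 6x². Remainder: 7x³ − 26x² + 22x − 2.
Step 5: lead(7x³ − 26x² + 22x − 2) ÷ lead(D) = 7x³ ÷ x² = 7x. Subtract (7x)·D = 7x³ − 21x² + 7x. Remainder: −5x² + 15x − 2.
Step 6: lead(−5x² + 15x − 2) ÷ lead(D) = −5x² ÷ x² = −5. Subtract (−5)·D = −5x² + 15x − 5. Remainder: 3.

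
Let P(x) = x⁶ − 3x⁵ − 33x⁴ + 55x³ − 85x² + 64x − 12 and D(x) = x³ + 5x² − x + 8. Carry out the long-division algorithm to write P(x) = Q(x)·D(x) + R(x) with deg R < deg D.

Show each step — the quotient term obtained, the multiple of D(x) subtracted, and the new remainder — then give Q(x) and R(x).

Q(x) = x³ − 8x² + 8x − 1; R(x) = −8x² − x − 4

Step 1: lead(x⁶ − 3x⁵ − 33x⁴ + 55x³ − 85x² + 64x − 12) ÷ lead(D) = x⁶ ÷ x³ = x³. Subtract (x³)·D = x⁶ + 5x⁵ − x⁴ + 8x³. Remainder: −8x⁵ − 32x⁴ + 47x³ − 85x² + 64x − 12.
Step 2: lead(−8x⁵ − 32x⁴ + 47x³ − 85x² + 64x − 12) ÷ lead(D) = −8x⁵ ÷ x³ = −8x². Subtract (−8x²)·D = −8x⁵ − 40x⁴ + 8x³ − 64x². Remainder: 8x⁴ + 39x³ − 21x² + 64x − 12.
Step 3: lead(8x⁴ + 39x³ − 21x² + 64x − 12) ÷ lead(D) = 8x⁴ ÷ x³ = 8x. Subtract (8x)·D = 8x⁴ + 40x³ − 8x² + 64x. Remainder: −x³ − 13x² − 12.
Step 4: lead(−x³ − 13x² − 12) ÷ lead(D) = −x³ ÷ x³ = −1. Subtract (−1)·D = −x³ − 5x² + x − 8. Remainder: −8x² − x − 4.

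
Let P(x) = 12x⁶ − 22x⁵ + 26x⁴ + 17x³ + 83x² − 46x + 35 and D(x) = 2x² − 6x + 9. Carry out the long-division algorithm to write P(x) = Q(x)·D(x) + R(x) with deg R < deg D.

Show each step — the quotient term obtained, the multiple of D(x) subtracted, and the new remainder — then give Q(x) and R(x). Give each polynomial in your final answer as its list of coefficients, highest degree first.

Q = [6, 7, 7, -2, 4]; R = [-4, -1]

Step 1: lead(12x⁶ − 22x⁵ + 26x⁴ + 17x³ + 83x² − 46x + 35) ÷ lead(D) = 12x⁶ ÷ 2x² = 6x⁴. Subtract (6x⁴)·D = 12x⁶ − 36x⁵ + 54x⁴. Remainder: 14x⁵ − 28x⁴ + 17x³ + 83x² − 46x + 35.
Step 2: lead(14x⁵ − 28x⁴ + 17x³ + 83x² − 46x + 35) ÷ lead(D) = 14x⁵ ÷ 2x² = 7x³. Subtract (7x³)·D = 14x⁵ − 42x⁴ + 63x³. Remainder: 14x⁴ − 46x³ + 83x² − 46x + 35.
Step 3: lead(14x⁴ − 46x³ + 83x² − 46x + 35) ÷ lead(D) = 14x⁴ ÷ 2x² = 7x². Subtract (7x²)·D = 14x⁴ − 42x³ + 63x². Remainder: −4x³ + 20x² − 46x + 35.
Step 4: lead(−4x³ + 20x² − 46x + 35) ÷ lead(D) = −4x³ ÷ 2x² = −2x. Subtract (−2x)·D = −4x³ + 12x² − 18x. Remainder: 8x² − 28x + 35.
Step 5: lead(8x² − 28x + 35) ÷ lead(D) = 8x² ÷ 2x² = 4. Subtract (4)·D = 8x² − 24x + 36. Remainder: −4x − 1.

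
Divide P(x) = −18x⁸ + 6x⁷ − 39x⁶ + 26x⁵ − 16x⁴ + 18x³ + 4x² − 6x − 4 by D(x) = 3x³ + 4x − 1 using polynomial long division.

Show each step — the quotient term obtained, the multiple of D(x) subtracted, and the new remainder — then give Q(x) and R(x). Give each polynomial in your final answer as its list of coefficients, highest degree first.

Q = [-6, 2, -5, 4, 2, -1]; R = [-5]

Step 1: lead(−18x⁸ + 6x⁷ − 39x⁶ + 26x⁵ − 16x⁴ + 18x³ + 4x² − 6x − 4) ÷ lead(D) = −18x⁸ ÷ 3x³ = −6x⁵. Subtract (−6x⁵)·D = −18x⁸ − 24x⁶ + 6x⁵. Remainder: 6x⁷ − 15x⁶ + 20x⁵ − 16x⁴ + 18x³ + 4x² − 6x − 4.
Step 2: lead(6x⁷ − 15x⁶ + 20x⁵ − 16x⁴ + 18x³ + 4x² − 6x − 4) ÷ lead(D) = 6x⁷ ÷ 3x³ = 2x⁴. Subtract (2x⁴)·D = 6x⁷ + 8x⁵ − 2x⁴. Remainder: −15x⁶ + 12x⁵ − 14x⁴ + 18x³ + 4x² − 6x − 4.
Step 3: lead(−15x⁶ + 12x⁵ − 14x⁴ + 18x³ + 4x² − 6x − 4) ÷ lead(D) = −15x⁶ ÷ 3x³ = −5x³. Subtract (−5x³)·D = −15x⁶ − 20x⁴ + 5x³. Remainder: 12x⁵ + 6x⁴ + 13x³ + 4x² − 6x − 4.
Step 4: lead(12x⁵ + 6x⁴ + 13x³ + 4x² − 6x − 4) ÷ lead(D) = 12x⁵ ÷ 3x³ = 4x². Subtract (4x²)·D = 12x⁵ + 16x³ − 4x². Remainder: 6x⁴ − 3x³ + 8x² − 6x − 4.
Step 5: lead(6x⁴ − 3x³ + 8x² − 6x − 4) ÷ lead(D) = 6x⁴ ÷ 3x³ = 2x. Subtract (2x)·D = 6x⁴ + 8x² − 2x. Remainder: −3x³ − 4x − 4.
Step 6: lead(−3x³ − 4x − 4) ÷ lead(D) = −3x³ ÷ 3x³ = −1. Subtract (−1)·D = −3x³ − 4x + 1. Remainder: −5.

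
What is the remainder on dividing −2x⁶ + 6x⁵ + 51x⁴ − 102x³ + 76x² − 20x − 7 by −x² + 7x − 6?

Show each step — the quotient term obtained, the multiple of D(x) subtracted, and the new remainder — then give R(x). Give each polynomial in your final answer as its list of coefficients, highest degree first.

R = [3, -1]

Step 1: lead(−2x⁶ + 6x⁵ + 51x⁴ − 102x³ + 76x² − 20x − 7) ÷ lead(D) = −2x⁶ ÷ −x² = 2x⁴. Subtract (2x⁴)·D = −2x⁶ + 14x⁵ − 12x⁴. Remainder: −8x⁵ + 63x⁴ − 102x³ + 76x² − 20x − 7.
Step 2: lead(−8x⁵ + 63x⁴ − 102x³ + 76x² − 20x − 7) ÷ lead(D) = −8x⁵ ÷ −x² = 8x³. Subtract (8x³)·D = −8x⁵ + 56x⁴ − 48x³. Remainder: 7x⁴ − 54x³ + 76x² − 20x − 7.
Step 3: lead(7x⁴ − 54x³ + 76x² − 20x − 7) ÷ lead(D) = 7x⁴ ÷ −x² = −7x². Subtract (−7x²)·D = 7x⁴ − 49x³ + 42x². Remainder: −5x³ + 34x² − 20x − 7.
Step 4: lead(−5x³ + 34x² − 20x − 7) ÷ lead(D) = −5x³ ÷ −x² = 5x. Subtract (5x)·D = −5x³ + 35x² − 30x. Remainder: −x² + 10x − 7.
Step 5: lead(−x² + 10x − 7) ÷ lead(D) = −x² ÷ −x² = 1. Subtract (1)·D = −x² + 7x − 6. Remainder: 3x − 1.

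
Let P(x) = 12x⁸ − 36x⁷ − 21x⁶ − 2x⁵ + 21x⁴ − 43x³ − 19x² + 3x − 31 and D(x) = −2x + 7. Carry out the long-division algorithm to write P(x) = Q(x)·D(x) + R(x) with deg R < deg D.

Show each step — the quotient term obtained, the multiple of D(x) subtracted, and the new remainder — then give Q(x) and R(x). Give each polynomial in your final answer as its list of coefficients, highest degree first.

Q = [-6, -3, 0, 1, -7, -3, -1, -5]; R = [4]

Step 1: lead(12x⁸ − 36x⁷ − 21x⁶ − 2x⁵ + 21x⁴ − 43x³ − 19x² + 3x − 31) ÷ lead(D) = 12x⁸ ÷ −2x = −6x⁷. Subtract (−6x⁷)·D = 12x⁸ − 42x⁷. Remainder: 6x⁷ − 21x⁶ − 2x⁵ + 21x⁴ − 43x³ − 19x² + 3x − 31.
Step 2: lead(6x⁷ − 21x⁶ − 2x⁵ + 21x⁴ − 43x³ − 19x² + 3x − 31) ÷ lead(D) = 6x⁷ ÷ −2x = −3x⁶. Subtract (−3x⁶)·D = 6x⁷ − 21x⁶. Remainder: −2x⁵ + 21x⁴ − 43x³ − 19x² + 3x − 31.
Step 3: lead(−2x⁵ + 21x⁴ − 43x³ − 19x² + 3x − 31) ÷ lead(D) = −2x⁵ ÷ −2x = x⁴. Subtract (x⁴)·D = −2x⁵ + 7x⁴. Remainder: 14x⁴ − 43x³ − 19x² + 3x − 31.
Step 4: lead(14x⁴ − 43x³ − 19x² + 3x − 31) ÷ lead(D) = 14x⁴ ÷ −2x = −7x³. Subtract (−7x³)·D = 14x⁴ − 49x³. Remainder: 6x³ − 19x² + 3x − 31.
Step 5: lead(6x³ − 19x² + 3x − 31) ÷ lead(D) = 6x³ ÷ −2x = −3x². Subtract (−3x²)·D = 6x³ − 21x². Remainder: 2x² + 3x − 31.
Step 6: lead(2x² + 3x − 31) ÷ lead(D) = 2x² ÷ −2x = −x. Subtract (−x)·D = 2x² − 7x. Remainder: 10x − 31.
Step 7: lead(10x − 31) ÷ lead(D) = 10x ÷ −2x = −5. Subtract (−5)·D = 10x − 35. Remainder: 4.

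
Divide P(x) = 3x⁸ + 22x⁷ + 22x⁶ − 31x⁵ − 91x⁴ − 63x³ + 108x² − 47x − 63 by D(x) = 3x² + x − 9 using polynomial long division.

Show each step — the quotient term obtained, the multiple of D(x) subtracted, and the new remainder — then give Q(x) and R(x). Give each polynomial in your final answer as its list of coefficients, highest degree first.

Step 1: lead(3x⁸ + 22x⁷ + 22x⁶ − 31x⁵ − 91x⁴ − 63x³ + 108x² − 47x − 63) ÷ lead(D) = 3x⁸ ÷ 3x² = x⁶. Subtract (x⁶)·D = 3x⁸ + x⁷ − 9x⁶. Remainder: 21x⁷ + 31x⁶ − 31x⁵ − 91x⁴ − 63x³ + 108x² − 47x − 63.
Step 2: lead(21x⁷ + 31x⁶ − 31x⁵ − 91x⁴ − 63x³ + 108x² − 47x − 63) ÷ lead(D) = 21x⁷ ÷ 3x² = 7x⁵. Subtract (7x⁵)·D = 21x⁷ + 7x⁶ − 63x⁵. Remainder: 24x⁶ + 32x⁵ − 91x⁴ − 63x³ + 108x² − 47x − 63.
Step 3: lead(24x⁶ + 32x⁵ − 91x⁴ − 63x³ + 108x² − 47x − 63) ÷ lead(D) = 24x⁶ ÷ 3x² = 8x⁴. Subtract (8x⁴)·D = 24x⁶ + 8x⁵ − 72x⁴. Remainder: 24x⁵ − 19x⁴ − 63x³ + 108x² − 47x − 63.
Step 4: lead(24x⁵ − 19x⁴ − 63x³ + 108x² − 47x − 63) ÷ lead(D) = 24x⁵ ÷ 3x² = 8x³. Subtract (8x³)·D = 24x⁵ + 8x⁴ − 72x³. Remainder: −27x⁴ + 9x³ + 108x² − 47x − 63.
Step 5: lead(−27x⁴ + 9x³ + 108x² − 47x − 63) ÷ lead(D) = −27x⁴ ÷ 3x² = −9x². Subtract (−9x²)·D = −27x⁴ − 9x³ + 81x². Remainder: 18x³ + 27x² − 47x − 63.
Step 6: lead(18x³ + 27x² − 47x − 63) ÷ lead(D) = 18x³ ÷ 3x² = 6x. Subtract (6x)·D = 18x³ + 6x² − 54x. Remainder: 21x² + 7x − 63.
Step 7: lead(21x² + 7x − 63) ÷ lead(D) = 21x² ÷ 3x² = 7. Subtract (7)·D = 21x² + 7x − 63. Remainder: 0.

Q = [1, 7, 8, 8, -9, 6, 7]; R = [0]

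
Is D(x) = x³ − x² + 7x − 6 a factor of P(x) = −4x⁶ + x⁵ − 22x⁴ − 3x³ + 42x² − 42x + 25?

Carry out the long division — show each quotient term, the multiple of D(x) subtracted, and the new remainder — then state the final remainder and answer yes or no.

R(x) = −3x + 7, so D(x) is not a factor of P(x). no

Step 1: lead(−4x⁶ + x⁵ − 22x⁴ − 3x³ + 42x² − 42x + 25) ÷ lead(D) = −4x⁶ ÷ x³ = −4x³. Subtract (−4x³)·D = −4x⁶ + 4x⁵ − 28x⁴ + 24x³. Remainder: −3x⁵ + 6x⁴ − 27x³ + 42x² − 42x + 25.
Step 2: lead(−3x⁵ + 6x⁴ − 27x³ + 42x² − 42x + 25) ÷ lead(D) = −3x⁵ ÷ x³ = −3x². Subtract (−3x²)·D = −3x⁵ + 3x⁴ − 21x³ + 18x². Remainder: 3x⁴ − 6x³ + 24x² − 42x + 25.
Step 3: lead(3x⁴ − 6x³ + 24x² − 42x + 25) ÷ lead(D) = 3x⁴ ÷ x³ = 3x. Subtract (3x)·D = 3x⁴ − 3x³ + 21x² − 18x. Remainder: −3x³ + 3x² − 24x + 25.
Step 4: lead(−3x³ + 3x² − 24x + 25) ÷ lead(D) = −3x³ ÷ x³ = −3. Subtract (−3)·D = −3x³ + 3x² − 21x + 18. Remainder: −3x + 7.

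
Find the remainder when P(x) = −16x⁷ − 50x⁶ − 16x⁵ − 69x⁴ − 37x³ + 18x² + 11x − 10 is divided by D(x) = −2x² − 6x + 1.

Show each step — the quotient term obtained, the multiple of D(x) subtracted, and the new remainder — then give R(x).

Step 1: lead(−16x⁷ − 50x⁶ − 16x⁵ − 69x⁴ − 37x³ + 18x² + 11x − 10) ÷ lead(D) = −16x⁷ ÷ −2x² = 8x⁵. Subtract (8x⁵)·D = −16x⁷ − 48x⁶ + 8x⁵. Remainder: −2x⁶ − 24x⁵ − 69x⁴ − 37x³ + 18x² + 11x − 10.
Step 2: lead(−2x⁶ − 24x⁵ − 69x⁴ − 37x³ + 18x² + 11x − 10) ÷ lead(D) = −2x⁶ ÷ −2x² = x⁴. Subtract (x⁴)·D = −2x⁶ − 6x⁵ + x⁴. Remainder: −18x⁵ − 70x⁴ − 37x³ + 18x² + 11x − 10.
Step 3: lead(−18x⁵ − 70x⁴ − 37x³ + 18x² + 11x − 10) ÷ lead(D) = −18x⁵ ÷ −2x² = 9x³. Subtract (9x³)·D = −18x⁵ − 54x⁴ + 9x³. Remainder: −16x⁴ − 46x³ + 18x² + 11x − 10.
Step 4: lead(−16x⁴ − 46x³ + 18x² + 11x − 10) ÷ lead(D) = −16x⁴ ÷ −2x² = 8x². Subtract (8x²)·D = −16x⁴ − 48x³ + 8x². Remainder: 2x³ + 10x² + 11x − 10.
Step 5: lead(2x³ + 10x² + 11x − 10) ÷ lead(D) = 2x³ ÷ −2x² = −x. Subtract (−x)·D = 2x³ + 6x² − x. Remainder: 4x² + 12x − 10.
Step 6: lead(4x² + 12x − 10) ÷ lead(D) = 4x² ÷ −2x² = −2. Subtract (−2)·D = 4x² + 12x − 2. Remainder: −8.

R(x) = −8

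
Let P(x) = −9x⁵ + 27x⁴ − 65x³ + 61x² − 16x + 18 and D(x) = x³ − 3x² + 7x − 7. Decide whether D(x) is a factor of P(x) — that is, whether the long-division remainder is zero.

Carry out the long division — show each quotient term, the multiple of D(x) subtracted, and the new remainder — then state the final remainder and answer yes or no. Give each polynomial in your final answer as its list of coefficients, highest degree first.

Step 1: lead(−9x⁵ + 27x⁴ − 65x³ + 61x² − 16x + 18) ÷ lead(D) = −9x⁵ ÷ x³ = −9x². Subtract (−9x²)·D = −9x⁵ + 27x⁴ − 63x³ + 63x². Remainder: −2x³ − 2x² − 16x + 18.
Step 2: lead(−2x³ − 2x² − 16x + 18) ÷ lead(D) = −2x³ ÷ x³ = −2. Subtract (−2)·D = −2x³ + 6x² − 14x + 14. Remainder: −8x² − 2x + 4.

R = [-8, -2, 4], so D(x) is not a factor of P(x). no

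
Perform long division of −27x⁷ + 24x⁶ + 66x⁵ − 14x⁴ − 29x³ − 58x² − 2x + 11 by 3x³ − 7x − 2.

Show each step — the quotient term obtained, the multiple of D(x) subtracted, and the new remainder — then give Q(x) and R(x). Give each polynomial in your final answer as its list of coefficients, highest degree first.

Q = [-9, 8, 1, 8, -2]; R = [7]

Step 1: lead(−27x⁷ + 24x⁶ + 66x⁵ − 14x⁴ − 29x³ − 58x² − 2x + 11) ÷ lead(D) = −27x⁷ ÷ 3x³ = −9x⁴. Subtract (−9x⁴)·D = −27x⁷ + 63x⁵ + 18x⁴. Remainder: 24x⁶ + 3x⁵ − 32x⁴ − 29x³ − 58x² − 2x + 11.
Step 2: lead(24x⁶ + 3x⁵ − 32x⁴ − 29x³ − 58x² − 2x + 11) ÷ lead(D) = 24x⁶ ÷ 3x³ = 8x³. Subtract (8x³)·D = 24x⁶ − 56x⁴ − 16x³. Remainder: 3x⁵ + 24x⁴ − 13x³ − 58x² − 2x + 11.
Step 3: lead(3x⁵ + 24x⁴ − 13x³ − 58x² − 2x + 11) ÷ lead(D) = 3x⁵ ÷ 3x³ = x². Subtract (x²)·D = 3x⁵ − 7x³ − 2x². Remainder: 24x⁴ − 6x³ − 56x² − 2x + 11.
Step 4: lead(24x⁴ − 6x³ − 56x² − 2x + 11) ÷ lead(D) = 24x⁴ ÷ 3x³ = 8x. Subtract (8x)·D = 24x⁴ − 56x² − 16x. Remainder: −6x³ + 14x + 11.
Step 5: lead(−6x³ + 14x + 11) ÷ lead(D) = −6x³ ÷ 3x³ = −2. Subtract (−2)·D = −6x³ + 14x + 4. Remainder: 7.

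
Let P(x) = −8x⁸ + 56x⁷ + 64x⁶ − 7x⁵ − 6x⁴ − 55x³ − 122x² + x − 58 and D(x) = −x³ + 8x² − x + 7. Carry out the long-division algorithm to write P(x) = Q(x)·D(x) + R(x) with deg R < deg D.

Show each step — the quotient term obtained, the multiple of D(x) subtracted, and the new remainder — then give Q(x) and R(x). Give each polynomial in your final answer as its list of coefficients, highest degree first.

Step 1: lead(−8x⁸ + 56x⁷ + 64x⁶ − 7x⁵ − 6x⁴ − 55x³ − 122x² + x − 58) ÷ lead(D) = −8x⁸ ÷ −x³ = 8x⁵. Subtract (8x⁵)·D = −8x⁸ + 64x⁷ − 8x⁶ + 56x⁵. Remainder: −8x⁷ + 72x⁶ − 63x⁵ − 6x⁴ − 55x³ − 122x² + x − 58.
Step 2: lead(−8x⁷ + 72x⁶ − 63x⁵ − 6x⁴ − 55x³ − 122x² + x − 58) ÷ lead(D) = −8x⁷ ÷ −x³ = 8x⁴. Subtract (8x⁴)·D = −8x⁷ + 64x⁶ − 8x⁵ + 56x⁴. Remainder: 8x⁶ − 55x⁵ − 62x⁴ − 55x³ − 122x² + x − 58.
Step 3: lead(8x⁶ − 55x⁵ − 62x⁴ − 55x³ − 122x² + x − 58) ÷ lead(D) = 8x⁶ ÷ −x³ = −8x³. Subtract (−8x³)·D = 8x⁶ − 64x⁵ + 8x⁴ − 56x³. Remainder: 9x⁵ − 70x⁴ + x³ − 122x² + x − 58.
Step 4: lead(9x⁵ − 70x⁴ + x³ − 122x² + x − 58) ÷ lead(D) = 9x⁵ ÷ −x³ = −9x². Subtract (−9x²)·D = 9x⁵ − 72x⁴ + 9x³ − 63x². Remainder: 2x⁴ − 8x³ − 59x² + x − 58.
Step 5: lead(2x⁴ − 8x³ − 59x² + x − 58) ÷ lead(D) = 2x⁴ ÷ −x³ = −2x. Subtract (−2x)·D = 2x⁴ − 16x³ + 2x² − 14x. Remainder: 8x³ − 61x² + 15x − 58.
Step 6: lead(8x³ − 61x² + 15x − 58) ÷ lead(D) = 8x³ ÷ −x³ = −8. Subtract (−8)·D = 8x³ − 64x² + 8x − 56. Remainder: 3x² + 7x − 2.

Q = [8, 8, -8, -9, -2, -8]; R = [3, 7, -2]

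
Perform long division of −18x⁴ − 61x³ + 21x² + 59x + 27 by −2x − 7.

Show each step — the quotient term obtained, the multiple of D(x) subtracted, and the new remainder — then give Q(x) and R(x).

Q(x) = 9x³ − x² − 7x − 5; R(x) = −8

Step 1: lead(−18x⁴ − 61x³ + 21x² + 59x + 27) ÷ lead(D) = −18x⁴ ÷ −2x = 9x³. Subtract (9x³)·D = −18x⁴ − 63x³. Remainder: 2x³ + 21x² + 59x + 27.
Step 2: lead(2x³ + 21x² + 59x + 27) ÷ lead(D) = 2x³ ÷ −2x = −x². Subtract (−x²)·D = 2x³ + 7x². Remainder: 14x² + 59x + 27.
Step 3: lead(14x² + 59x + 27) ÷ lead(D) = 14x² ÷ −2x = −7x. Subtract (−7x)·D = 14x² + 49x. Remainder: 10x + 27.
Step 4: lead(10x + 27) ÷ lead(D) = 10x ÷ −2x = −5. Subtract (−5)·D = 10x + 35. Remainder: −8.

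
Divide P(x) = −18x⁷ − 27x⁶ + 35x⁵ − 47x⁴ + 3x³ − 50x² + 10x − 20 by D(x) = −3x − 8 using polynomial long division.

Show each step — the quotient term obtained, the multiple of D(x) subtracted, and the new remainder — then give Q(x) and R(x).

Q(x) = 6x⁶ − 7x⁵ + 7x⁴ − 3x³ + 7x² − 2x + 2; R(x) = −4

Step 1: lead(−18x⁷ − 27x⁶ + 35x⁵ − 47x⁴ + 3x³ − 50x² + 10x − 20) ÷ lead(D) = −18x⁷ ÷ −3x = 6x⁶. Subtract (6x⁶)·D = −18x⁷ − 48x⁶. Remainder: 21x⁶ + 35x⁵ − 47x⁴ + 3x³ − 50x² + 10x − 20.
Step 2: lead(21x⁶ + 35x⁵ − 47x⁴ + 3x³ − 50x² + 10x − 20) ÷ lead(D) = 21x⁶ ÷ −3x = −7x⁵. Subtract (−7x⁵)·D = 21x⁶ + 56x⁵. Remainder: −21x⁵ − 47x⁴ + 3x³ − 50x² + 10x − 20.
Step 3: lead(−21x⁵ − 47x⁴ + 3x³ − 50x² + 10x − 20) ÷ lead(D) = −21x⁵ ÷ −3x = 7x⁴. Subtract (7x⁴)·D = −21x⁵ − 56x⁴. Remainder: 9x⁴ + 3x³ − 50x² + 10x − 20.
Step 4: lead(9x⁴ + 3x³ − 50x² + 10x − 20) ÷ lead(D) = 9x⁴ ÷ −3x = −3x³. Subtract (−3x³)·D = 9x⁴ + 24x³. Remainder: −21x³ − 50x² + 10x − 20.
Step 5: lead(−21x³ − 50x² + 10x − 20) ÷ lead(D) = −21x³ ÷ −3x = 7x². Subtract (7x²)·D = −21x³ − 56x². Remainder: 6x² + 10x − 20.
Step 6: lead(6x² + 10x − 20) ÷ lead(D) = 6x² ÷ −3x = −2x. Subtract (−2x)·D = 6x² + 16x. Remainder: −6x − 20.
Step 7: lead(−6x − 20) ÷ lead(D) = −6x ÷ −3x = 2. Subtract (2)·D = −6x − 16. Remainder: −4.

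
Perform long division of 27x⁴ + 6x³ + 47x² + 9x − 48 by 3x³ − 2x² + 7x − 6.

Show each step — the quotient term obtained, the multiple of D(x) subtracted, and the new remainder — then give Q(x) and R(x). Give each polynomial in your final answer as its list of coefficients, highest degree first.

Step 1: lead(27x⁴ + 6x³ + 47x² + 9x − 48) ÷ lead(D) = 27x⁴ ÷ 3x³ = 9x. Subtract (9x)·D = 27x⁴ − 18x³ + 63x² − 54x. Remainder: 24x³ − 16x² + 63x − 48.
Step 2: lead(24x³ − 16x² + 63x − 48) ÷ lead(D) = 24x³ ÷ 3x³ = 8. Subtract (8)·D = 24x³ − 16x² + 56x − 48. Remainder: 7x.

Q = [9, 8]; R = [7, 0]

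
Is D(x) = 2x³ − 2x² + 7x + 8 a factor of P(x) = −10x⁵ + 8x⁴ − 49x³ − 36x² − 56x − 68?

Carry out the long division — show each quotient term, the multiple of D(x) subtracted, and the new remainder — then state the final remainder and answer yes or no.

Step 1: lead(−10x⁵ + 8x⁴ − 49x³ − 36x² − 56x − 68) ÷ lead(D) = −10x⁵ ÷ 2x³ = −5x². Subtract (−5x²)·D = −10x⁵ + 10x⁴ − 35x³ − 40x². Remainder: −2x⁴ − 14x³ + 4x² − 56x − 68.
Step 2: lead(−2x⁴ − 14x³ + 4x² − 56x − 68) ÷ lead(D) = −2x⁴ ÷ 2x³ = −x. Subtract (−x)·D = −2x⁴ + 2x³ − 7x² − 8x. Remainder: −16x³ + 11x² − 48x − 68.
Step 3: lead(−16x³ + 11x² − 48x − 68) ÷ lead(D) = −16x³ ÷ 2x³ = −8. Subtract (−8)·D = −16x³ + 16x² − 56x − 64. Remainder: −5x² + 8x − 4.

R(x) = −5x² + 8x − 4, so D(x) is not a factor of P(x). no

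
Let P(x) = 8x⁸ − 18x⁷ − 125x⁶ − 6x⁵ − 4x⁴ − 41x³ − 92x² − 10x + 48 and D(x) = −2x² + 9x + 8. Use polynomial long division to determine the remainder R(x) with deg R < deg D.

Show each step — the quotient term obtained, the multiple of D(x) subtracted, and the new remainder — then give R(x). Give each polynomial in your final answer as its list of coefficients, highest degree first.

R = [0]

Step 1: lead(8x⁸ − 18x⁷ − 125x⁶ − 6x⁵ − 4x⁴ − 41x³ − 92x² − 10x + 48) ÷ lead(D) = 8x⁸ ÷ −2x² = −4x⁶. Subtract (−4x⁶)·D = 8x⁸ − 36x⁷ − 32x⁶. Remainder: 18x⁷ − 93x⁶ − 6x⁵ − 4x⁴ − 41x³ − 92x² − 10x + 48.
Step 2: lead(18x⁷ − 93x⁶ − 6x⁵ − 4x⁴ − 41x³ − 92x² − 10x + 48) ÷ lead(D) = 18x⁷ ÷ −2x² = −9x⁵. Subtract (−9x⁵)·D = 18x⁷ − 81x⁶ − 72x⁵. Remainder: −12x⁶ + 66x⁵ − 4x⁴ − 41x³ − 92x² − 10x + 48.
Step 3: lead(−12x⁶ + 66x⁵ − 4x⁴ − 41x³ − 92x² − 10x + 48) ÷ lead(D) = −12x⁶ ÷ −2x² = 6x⁴. Subtract (6x⁴)·D = −12x⁶ + 54x⁵ + 48x⁴. Remainder: 12x⁵ − 52x⁴ − 41x³ − 92x² − 10x + 48.
Step 4: lead(12x⁵ − 52x⁴ − 41x³ − 92x² − 10x + 48) ÷ lead(D) = 12x⁵ ÷ −2x² = −6x³. Subtract (−6x³)·D = 12x⁵ − 54x⁴ − 48x³. Remainder: 2x⁴ + 7x³ − 92x² − 10x + 48.
Step 5: lead(2x⁴ + 7x³ − 92x² − 10x + 48) ÷ lead(D) = 2x⁴ ÷ −2x² = −x². Subtract (−x²)·D = 2x⁴ − 9x³ − 8x². Remainder: 16x³ − 84x² − 10x + 48.
Step 6: lead(16x³ − 84x² − 10x + 48) ÷ lead(D) = 16x³ ÷ −2x² = −8x. Subtract (−8x)·D = 16x³ − 72x² − 64x. Remainder: −12x² + 54x + 48.
Step 7: lead(−12x² + 54x + 48) ÷ lead(D) = −12x² ÷ −2x² = 6. Subtract (6)·D = −12x² + 54x + 48. Remainder: 0.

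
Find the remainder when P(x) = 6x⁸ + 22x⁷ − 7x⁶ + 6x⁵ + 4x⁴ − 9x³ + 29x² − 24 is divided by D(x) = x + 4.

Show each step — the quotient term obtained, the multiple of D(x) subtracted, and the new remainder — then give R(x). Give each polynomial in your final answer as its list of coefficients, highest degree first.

R = [-8]

Step 1: lead(6x⁸ + 22x⁷ − 7x⁶ + 6x⁵ + 4x⁴ − 9x³ + 29x² − 24) ÷ lead(D) = 6x⁸ ÷ x = 6x⁷. Subtract (6x⁷)·D = 6x⁸ + 24x⁷. Remainder: −2x⁷ − 7x⁶ + 6x⁵ + 4x⁴ − 9x³ + 29x² − 24.
Step 2: lead(−2x⁷ − 7x⁶ + 6x⁵ + 4x⁴ − 9x³ + 29x² − 24) ÷ lead(D) = −2x⁷ ÷ x = −2x⁶. Subtract (−2x⁶)·D = −2x⁷ − 8x⁶. Remainder: x⁶ + 6x⁵ + 4x⁴ − 9x³ + 29x² − 24.
Step 3: lead(x⁶ + 6x⁵ + 4x⁴ − 9x³ + 29x² − 24) ÷ lead(D) = x⁶ ÷ x = x⁵. Subtract (x⁵)·D = x⁶ + 4x⁵. Remainder: 2x⁵ + 4x⁴ − 9x³ + 29x² − 24.
Step 4: lead(2x⁵ + 4x⁴ − 9x³ + 29x² − 24) ÷ lead(D) = 2x⁵ ÷ x = 2x⁴. Subtract (2x⁴)·D = 2x⁵ + 8x⁴. Remainder: −4x⁴ − 9x³ + 29x² − 24.
Step 5: lead(−4x⁴ − 9x³ + 29x² − 24) ÷ lead(D) = −4x⁴ ÷ x = −4x³. Subtract (−4x³)·D = −4x⁴ − 16x³. Remainder: 7x³ + 29x² − 24.
Step 6: lead(7x³ + 29x² − 24) ÷ lead(D) = 7x³ ÷ x = 7x². Subtract (7x²)·D = 7x³ + 28x². Remainder: x² − 24.
Step 7: lead(x² − 24) ÷ lead(D) = x² ÷ x = x. Subtract (x)·D = x² + 4x. Remainder: −4x − 24.
Step 8: lead(−4x − 24) ÷ lead(D) = −4x ÷ x = −4. Subtract (−4)·D = −4x − 16. Remainder: −8.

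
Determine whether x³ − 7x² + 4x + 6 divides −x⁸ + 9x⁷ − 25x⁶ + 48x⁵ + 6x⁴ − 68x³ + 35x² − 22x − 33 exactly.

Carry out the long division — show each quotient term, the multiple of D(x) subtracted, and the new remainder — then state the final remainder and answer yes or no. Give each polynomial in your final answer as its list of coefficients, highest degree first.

R = [9], so D(x) is not a factor of P(x). no

Step 1: lead(−x⁸ + 9x⁷ − 25x⁶ + 48x⁵ + 6x⁴ − 68x³ + 35x² − 22x − 33) ÷ lead(D) = −x⁸ ÷ x³ = −x⁵. Subtract (−x⁵)·D = −x⁸ + 7x⁷ − 4x⁶ − 6x⁵. Remainder: 2x⁷ − 21x⁶ + 54x⁵ + 6x⁴ − 68x³ + 35x² − 22x − 33.
Step 2: lead(2x⁷ − 21x⁶ + 54x⁵ + 6x⁴ − 68x³ + 35x² − 22x − 33) ÷ lead(D) = 2x⁷ ÷ x³ = 2x⁴. Subtract (2x⁴)·D = 2x⁷ − 14x⁶ + 8x⁵ + 12x⁴. Remainder: −7x⁶ + 46x⁵ − 6x⁴ − 68x³ + 35x² − 22x − 33.
Step 3: lead(−7x⁶ + 46x⁵ − 6x⁴ − 68x³ + 35x² − 22x − 33) ÷ lead(D) = −7x⁶ ÷ x³ = −7x³. Subtract (−7x³)·D = −7x⁶ + 49x⁵ − 28x⁴ − 42x³. Remainder: −3x⁵ + 22x⁴ − 26x³ + 35x² − 22x − 33.
Step 4: lead(−3x⁵ + 22x⁴ − 26x³ + 35x² − 22x − 33) ÷ lead(D) = −3x⁵ ÷ x³ = −3x². Subtract (−3x²)·D = −3x⁵ + 21x⁴ − 12x³ − 18x². Remainder: x⁴ − 14x³ + 53x² − 22x − 33.
Step 5: lead(x⁴ − 14x³ + 53x² − 22x − 33) ÷ lead(D) = x⁴ ÷ x³ = x. Subtract (x)·D = x⁴ − 7x³ + 4x² + 6x. Remainder: −7x³ + 49x² − 28x − 33.
Step 6: lead(−7x³ + 49x² − 28x − 33) ÷ lead(D) = −7x³ ÷ x³ = −7. Subtract (−7)·D = −7x³ + 49x² − 28x − 42. Remainder: 9.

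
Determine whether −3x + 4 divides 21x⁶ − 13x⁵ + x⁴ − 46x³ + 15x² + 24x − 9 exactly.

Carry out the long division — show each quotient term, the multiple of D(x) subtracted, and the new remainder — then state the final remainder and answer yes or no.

R(x) = 7, so D(x) is not a factor of P(x). no

Step 1: lead(21x⁶ − 13x⁵ + x⁴ − 46x³ + 15x² + 24x − 9) ÷ lead(D) = 21x⁶ ÷ −3x = −7x⁵. Subtract (−7x⁵)·D = 21x⁶ − 28x⁵. Remainder: 15x⁵ + x⁴ − 46x³ + 15x² + 24x − 9.
Step 2: lead(15x⁵ + x⁴ − 46x³ + 15x² + 24x − 9) ÷ lead(D) = 15x⁵ ÷ −3x = −5x⁴. Subtract (−5x⁴)·D = 15x⁵ − 20x⁴. Remainder: 21x⁴ − 46x³ + 15x² + 24x − 9.
Step 3: lead(21x⁴ − 46x³ + 15x² + 24x − 9) ÷ lead(D) = 21x⁴ ÷ −3x = −7x³. Subtract (−7x³)·D = 21x⁴ − 28x³. Remainder: −18x³ + 15x² + 24x − 9.
Step 4: lead(−18x³ + 15x² + 24x − 9) ÷ lead(D) = −18x³ ÷ −3x = 6x². Subtract (6x²)·D = −18x³ + 24x². Remainder: −9x² + 24x − 9.
Step 5: lead(−9x² + 24x − 9) ÷ lead(D) = −9x² ÷ −3x = 3x. Subtract (3x)·D = −9x² + 12x. Remainder: 12x − 9.
Step 6: lead(12x − 9) ÷ lead(D) = 12x ÷ −3x = −4. Subtract (−4)·D = 12x − 16. Remainder: 7.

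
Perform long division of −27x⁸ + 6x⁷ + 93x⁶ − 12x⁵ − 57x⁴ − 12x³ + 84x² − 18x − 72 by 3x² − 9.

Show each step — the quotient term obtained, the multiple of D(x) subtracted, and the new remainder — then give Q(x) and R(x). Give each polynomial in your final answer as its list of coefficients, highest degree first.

Q = [-9, 2, 4, 2, -7, 2, 7]; R = [-9]

Step 1: lead(−27x⁸ + 6x⁷ + 93x⁶ − 12x⁵ − 57x⁴ − 12x³ + 84x² − 18x − 72) ÷ lead(D) = −27x⁸ ÷ 3x² = −9x⁶. Subtract (−9x⁶)·D = −27x⁸ + 81x⁶. Remainder: 6x⁷ + 12x⁶ − 12x⁵ − 57x⁴ − 12x³ + 84x² − 18x − 72.
Step 2: lead(6x⁷ + 12x⁶ − 12x⁵ − 57x⁴ − 12x³ + 84x² − 18x − 72) ÷ lead(D) = 6x⁷ ÷ 3x² = 2x⁵. Subtract (2x⁵)·D = 6x⁷ − 18x⁵. Remainder: 12x⁶ + 6x⁵ − 57x⁴ − 12x³ + 84x² − 18x − 72.
Step 3: lead(12x⁶ + 6x⁵ − 57x⁴ − 12x³ + 84x² − 18x − 72) ÷ lead(D) = 12x⁶ ÷ 3x² = 4x⁴. Subtract (4x⁴)·D = 12x⁶ − 36x⁴. Remainder: 6x⁵ − 21x⁴ − 12x³ + 84x² − 18x − 72.
Step 4: lead(6x⁵ − 21x⁴ − 12x³ + 84x² − 18x − 72) ÷ lead(D) = 6x⁵ ÷ 3x² = 2x³. Subtract (2x³)·D = 6x⁵ − 18x³. Remainder: −21x⁴ + 6x³ + 84x² − 18x − 72.
Step 5: lead(−21x⁴ + 6x³ + 84x² − 18x − 72) ÷ lead(D) = −21x⁴ ÷ 3x² = −7x². Subtract (−7x²)·D = −21x⁴ + 63x². Remainder: 6x³ + 21x² − 18x − 72.
Step 6: lead(6x³ + 21x² − 18x − 72) ÷ lead(D) = 6x³ ÷ 3x² = 2x. Subtract (2x)·D = 6x³ − 18x. Remainder: 21x² − 72.
Step 7: lead(21x² − 72) ÷ lead(D) = 21x² ÷ 3x² = 7. Subtract (7)·D = 21x² − 63. Remainder: −9.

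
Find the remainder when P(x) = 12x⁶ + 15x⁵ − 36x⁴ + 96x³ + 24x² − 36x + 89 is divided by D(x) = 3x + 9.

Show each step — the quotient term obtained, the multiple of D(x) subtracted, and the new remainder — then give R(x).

Step 1: lead(12x⁶ + 15x⁵ − 36x⁴ + 96x³ + 24x² − 36x + 89) ÷ lead(D) = 12x⁶ ÷ 3x = 4x⁵. Subtract (4x⁵)·D = 12x⁶ + 36x⁵. Remainder: −21x⁵ − 36x⁴ + 96x³ + 24x² − 36x + 89.
Step 2: lead(−21x⁵ − 36x⁴ + 96x³ + 24x² − 36x + 89) ÷ lead(D) = −21x⁵ ÷ 3x = −7x⁴. Subtract (−7x⁴)·D = −21x⁵ − 63x⁴. Remainder: 27x⁴ + 96x³ + 24x² − 36x + 89.
Step 3: lead(27x⁴ + 96x³ + 24x² − 36x + 89) ÷ lead(D) = 27x⁴ ÷ 3x = 9x³. Subtract (9x³)·D = 27x⁴ + 81x³. Remainder: 15x³ + 24x² − 36x + 89.
Step 4: lead(15x³ + 24x² − 36x + 89) ÷ lead(D) = 15x³ ÷ 3x = 5x². Subtract (5x²)·D = 15x³ + 45x². Remainder: −21x² − 36x + 89.
Step 5: lead(−21x² − 36x + 89) ÷ lead(D) = −21x² ÷ 3x = −7x. Subtract (−7x)·D = −21x² − 63x. Remainder: 27x + 89.
Step 6: lead(27x + 89) ÷ lead(D) = 27x ÷ 3x = 9. Subtract (9)·D = 27x + 81. Remainder: 8.

R(x) = 8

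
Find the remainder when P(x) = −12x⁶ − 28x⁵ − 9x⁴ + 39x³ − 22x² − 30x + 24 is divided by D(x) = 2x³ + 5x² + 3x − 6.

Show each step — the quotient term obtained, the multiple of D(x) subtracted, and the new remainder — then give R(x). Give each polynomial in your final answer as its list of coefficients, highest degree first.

R = [3, -3, -6]

Step 1: lead(−12x⁶ − 28x⁵ − 9x⁴ + 39x³ − 22x² − 30x + 24) ÷ lead(D) = −12x⁶ ÷ 2x³ = −6x³. Subtract (−6x³)·D = −12x⁶ − 30x⁵ − 18x⁴ + 36x³. Remainder: 2x⁵ + 9x⁴ + 3x³ − 22x² − 30x + 24.
Step 2: lead(2x⁵ + 9x⁴ + 3x³ − 22x² − 30x + 24) ÷ lead(D) = 2x⁵ ÷ 2x³ = x². Subtract (x²)·D = 2x⁵ + 5x⁴ + 3x³ − 6x². Remainder: 4x⁴ − 16x² − 30x + 24.
Step 3: lead(4x⁴ − 16x² − 30x + 24) ÷ lead(D) = 4x⁴ ÷ 2x³ = 2x. Subtract (2x)·D = 4x⁴ + 10x³ + 6x² − 12x. Remainder: −10x³ − 22x² − 18x + 24.
Step 4: lead(−10x³ − 22x² − 18x + 24) ÷ lead(D) = −10x³ ÷ 2x³ = −5. Subtract (−5)·D = −10x³ − 25x² − 15x + 30. Remainder: 3x² − 3x − 6.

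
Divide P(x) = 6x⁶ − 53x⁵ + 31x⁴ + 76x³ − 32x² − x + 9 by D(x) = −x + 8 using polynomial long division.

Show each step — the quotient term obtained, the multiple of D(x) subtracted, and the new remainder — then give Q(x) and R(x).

Step 1: lead(6x⁶ − 53x⁵ + 31x⁴ + 76x³ − 32x² − x + 9) ÷ lead(D) = 6x⁶ ÷ −x = −6x⁵. Subtract (−6x⁵)·D = 6x⁶ − 48x⁵. Remainder: −5x⁵ + 31x⁴ + 76x³ − 32x² − x + 9.
Step 2: lead(−5x⁵ + 31x⁴ + 76x³ − 32x² − x + 9) ÷ lead(D) = −5x⁵ ÷ −x = 5x⁴. Subtract (5x⁴)·D = −5x⁵ + 40x⁴. Remainder: −9x⁴ + 76x³ − 32x² − x + 9.
Step 3: lead(−9x⁴ + 76x³ − 32x² − x + 9) ÷ lead(D) = −9x⁴ ÷ −x = 9x³. Subtract (9x³)·D = −9x⁴ + 72x³. Remainder: 4x³ − 32x² − x + 9.
Step 4: lead(4x³ − 32x² − x + 9) ÷ lead(D) = 4x³ ÷ −x = −4x². Subtract (−4x²)·D = 4x³ − 32x². Remainder: −x + 9.
Step 5: lead(−x + 9) ÷ lead(D) = −x ÷ −x = 1. Subtract (1)·D = −x + 8. Remainder: 1.

Q(x) = −6x⁵ + 5x⁴ + 9x³ − 4x² + 1; R(x) = 1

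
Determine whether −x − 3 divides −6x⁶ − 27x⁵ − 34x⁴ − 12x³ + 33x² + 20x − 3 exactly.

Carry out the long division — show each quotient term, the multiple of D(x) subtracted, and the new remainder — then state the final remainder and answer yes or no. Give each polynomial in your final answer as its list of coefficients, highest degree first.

Step 1: lead(−6x⁶ − 27x⁵ − 34x⁴ − 12x³ + 33x² + 20x − 3) ÷ lead(D) = −6x⁶ ÷ −x = 6x⁵. Subtract (6x⁵)·D = −6x⁶ − 18x⁵. Remainder: −9x⁵ − 34x⁴ − 12x³ + 33x² + 20x − 3.
Step 2: lead(−9x⁵ − 34x⁴ − 12x³ + 33x² + 20x − 3) ÷ lead(D) = −9x⁵ ÷ −x = 9x⁴. Subtract (9x⁴)·D = −9x⁵ − 27x⁴. Remainder: −7x⁴ − 12x³ + 33x² + 20x − 3.
Step 3: lead(−7x⁴ − 12x³ + 33x² + 20x − 3) ÷ lead(D) = −7x⁴ ÷ −x = 7x³. Subtract (7x³)·D = −7x⁴ − 21x³. Remainder: 9x³ + 33x² + 20x − 3.
Step 4: lead(9x³ + 33x² + 20x − 3) ÷ lead(D) = 9x³ ÷ −x = −9x². Subtract (−9x²)·D = 9x³ + 27x². Remainder: 6x² + 20x − 3.
Step 5: lead(6x² + 20x − 3) ÷ lead(D) = 6x² ÷ −x = −6x. Subtract (−6x)·D = 6x² + 18x. Remainder: 2x − 3.
Step 6: lead(2x − 3) ÷ lead(D) = 2x ÷ −x = −2. Subtract (−2)·D = 2x + 6. Remainder: −9.

R = [-9], so D(x) is not a factor of P(x). no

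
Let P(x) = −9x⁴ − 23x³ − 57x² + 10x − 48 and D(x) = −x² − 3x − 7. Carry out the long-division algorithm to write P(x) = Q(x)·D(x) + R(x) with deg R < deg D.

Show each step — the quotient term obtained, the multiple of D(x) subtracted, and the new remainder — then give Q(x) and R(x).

Step 1: lead(−9x⁴ − 23x³ − 57x² + 10x − 48) ÷ lead(D) = −9x⁴ ÷ −x² = 9x². Subtract (9x²)·D = −9x⁴ − 27x³ − 63x². Remainder: 4x³ + 6x² + 10x − 48.
Step 2: lead(4x³ + 6x² + 10x − 48) ÷ lead(D) = 4x³ ÷ −x² = −4x. Subtract (−4x)·D = 4x³ + 12x² + 28x. Remainder: −6x² − 18x − 48.
Step 3: lead(−6x² − 18x − 48) ÷ lead(D) = −6x² ÷ −x² = 6. Subtract (6)·D = −6x² − 18x − 42. Remainder: −6.

Q(x) = 9x² − 4x + 6; R(x) = −6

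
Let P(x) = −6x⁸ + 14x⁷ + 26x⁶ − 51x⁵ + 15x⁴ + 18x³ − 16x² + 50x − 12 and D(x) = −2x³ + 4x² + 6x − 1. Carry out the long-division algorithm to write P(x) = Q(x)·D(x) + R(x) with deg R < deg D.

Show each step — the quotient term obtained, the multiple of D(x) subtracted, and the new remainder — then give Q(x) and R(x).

Step 1: lead(−6x⁸ + 14x⁷ + 26x⁶ − 51x⁵ + 15x⁴ + 18x³ − 16x² + 50x − 12) ÷ lead(D) = −6x⁸ ÷ −2x³ = 3x⁵. Subtract (3x⁵)·D = −6x⁸ + 12x⁷ + 18x⁶ − 3x⁵. Remainder: 2x⁷ + 8x⁶ − 48x⁵ + 15x⁴ + 18x³ − 16x² + 50x − 12.
Step 2: lead(2x⁷ + 8x⁶ − 48x⁵ + 15x⁴ + 18x³ − 16x² + 50x − 12) ÷ lead(D) = 2x⁷ ÷ −2x³ = −x⁴. Subtract (−x⁴)·D = 2x⁷ − 4x⁶ − 6x⁵ + x⁴. Remainder: 12x⁶ − 42x⁵ + 14x⁴ + 18x³ − 16x² + 50x − 12.
Step 3: lead(12x⁶ − 42x⁵ + 14x⁴ + 18x³ − 16x² + 50x − 12) ÷ lead(D) = 12x⁶ ÷ −2x³ = −6x³. Subtract (−6x³)·D = 12x⁶ − 24x⁵ − 36x⁴ + 6x³. Remainder: −18x⁵ + 50x⁴ + 12x³ − 16x² + 50x − 12.
Step 4: lead(−18x⁵ + 50x⁴ + 12x³ − 16x² + 50x − 12) ÷ lead(D) = −18x⁵ ÷ −2x³ = 9x². Subtract (9x²)·D = −18x⁵ + 36x⁴ + 54x³ − 9x². Remainder: 14x⁴ − 42x³ − 7x² + 50x − 12.
Step 5: lead(14x⁴ − 42x³ − 7x² + 50x − 12) ÷ lead(D) = 14x⁴ ÷ −2x³ = −7x. Subtract (−7x)·D = 14x⁴ − 28x³ − 42x² + 7x. Remainder: −14x³ + 35x² + 43x − 12.
Step 6: lead(−14x³ + 35x² + 43x − 12) ÷ lead(D) = −14x³ ÷ −2x³ = 7. Subtract (7)·D = −14x³ + 28x² + 42x − 7. Remainder: 7x² + x − 5.

Q(x) = 3x⁵ − x⁴ − 6x³ + 9x² − 7x + 7; R(x) = 7x² + x − 5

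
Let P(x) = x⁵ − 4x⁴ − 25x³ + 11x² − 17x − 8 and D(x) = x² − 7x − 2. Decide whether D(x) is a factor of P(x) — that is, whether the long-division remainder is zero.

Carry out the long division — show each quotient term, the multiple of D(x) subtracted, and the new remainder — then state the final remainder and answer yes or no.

R(x) = −2, so D(x) is not a factor of P(x). no

Step 1: lead(x⁵ − 4x⁴ − 25x³ + 11x² − 17x − 8) ÷ lead(D) = x⁵ ÷ x² = x³. Subtract (x³)·D = x⁵ − 7x⁴ − 2x³. Remainder: 3x⁴ − 23x³ + 11x² − 17x − 8.
Step 2: lead(3x⁴ − 23x³ + 11x² − 17x − 8) ÷ lead(D) = 3x⁴ ÷ x² = 3x². Subtract (3x²)·D = 3x⁴ − 21x³ − 6x². Remainder: −2x³ + 17x² − 17x − 8.
Step 3: lead(−2x³ + 17x² − 17x − 8) ÷ lead(D) = −2x³ ÷ x² = −2x. Subtract (−2x)·D = −2x³ + 14x² + 4x. Remainder: 3x² − 21x − 8.
Step 4: lead(3x² − 21x − 8) ÷ lead(D) = 3x² ÷ x² = 3. Subtract (3)·D = 3x² − 21x − 6. Remainder: −2.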